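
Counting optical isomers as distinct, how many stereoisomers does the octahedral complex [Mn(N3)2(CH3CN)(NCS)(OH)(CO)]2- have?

15

The six octahedral sites form three mutually perpendicular trans pairs.
Exhaustive case analysis gives 9 geometric isomers.
Of these, 6 lack any improper symmetry element and so occur as enantiomeric pairs, giving 9 + 6 = 15 stereoisomers in total.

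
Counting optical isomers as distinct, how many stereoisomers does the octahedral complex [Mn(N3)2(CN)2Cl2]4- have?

6

The six octahedral sites form three mutually perpendicular trans pairs.
Systematic placement gives 5 geometric isomers: N3 trans, CN trans, Cl trans; N3 cis, CN trans, Cl cis; N3 trans, CN cis, Cl cis; N3 cis, CN cis, Cl cis (chiral); N3 cis, CN cis, Cl trans.
One of these lacks any improper symmetry element and so occurs as an enantiomeric pair, giving 5 + 1 = 6 stereoisomers in total.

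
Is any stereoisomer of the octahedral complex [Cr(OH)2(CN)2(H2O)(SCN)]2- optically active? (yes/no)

Working through the distinct placements yields 6 geometric isomers: OH cis, CN trans; OH trans, CN trans; OH cis, CN cis (3 arrangements, 2 chiral); OH trans, CN cis.
Of these, 2 lack any improper symmetry element and so occur as enantiomeric pairs, giving 6 + 2 = 8 stereoisomers in total.

yes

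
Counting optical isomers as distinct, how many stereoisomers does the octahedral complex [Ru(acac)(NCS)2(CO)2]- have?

An octahedron has six vertices in three trans pairs; every non-trans pair is cis.
Each acac is bidentate and must span two cis positions.
Working through the distinct placements yields 3 geometric isomers: NCS cis, CO trans; NCS cis, CO cis (chiral); NCS trans, CO cis.
One of these lacks any improper symmetry element and so occurs as an enantiomeric pair, giving 3 + 1 = 4 stereoisomers in total.

4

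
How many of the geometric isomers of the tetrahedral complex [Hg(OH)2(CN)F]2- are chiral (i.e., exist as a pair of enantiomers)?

0

All four vertices of a tetrahedron are equivalent and mutually adjacent, so cis/trans isomerism cannot arise.
Only one geometric arrangement is possible.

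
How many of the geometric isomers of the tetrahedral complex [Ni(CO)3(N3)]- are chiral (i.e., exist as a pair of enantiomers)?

0

All four vertices of a tetrahedron are equivalent and mutually adjacent, so cis/trans isomerism cannot arise.
Only one geometric arrangement is possible.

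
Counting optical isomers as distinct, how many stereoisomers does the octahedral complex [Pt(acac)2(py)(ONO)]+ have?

An octahedron has six vertices in three trans pairs; every non-trans pair is cis.
Each acac is bidentate and must span two cis positions.
The distinct arrangements are (2 in all): py and ONO mutually cis (chiral); py and ONO mutually trans.
One of these lacks any improper symmetry element and so occurs as an enantiomeric pair, giving 2 + 1 = 3 stereoisomers in total.

3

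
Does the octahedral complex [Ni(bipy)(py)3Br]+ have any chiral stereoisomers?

no

An octahedron has six vertices in three trans pairs; every non-trans pair is cis.
Each bipy is bidentate and must span two cis positions.
Working through the distinct placements yields 2 geometric isomers: py mer; py fac.
Each arrangement has an internal mirror plane or centre of symmetry, so none is chiral.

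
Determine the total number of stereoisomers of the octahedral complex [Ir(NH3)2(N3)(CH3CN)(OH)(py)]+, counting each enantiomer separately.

Placing the ligands in turn and identifying arrangements related by rotation or reflection leaves 9 distinct geometric isomers.
Of these, 6 lack any improper symmetry element and so occur as enantiomeric pairs, giving 9 + 6 = 15 stereoisomers in total.

15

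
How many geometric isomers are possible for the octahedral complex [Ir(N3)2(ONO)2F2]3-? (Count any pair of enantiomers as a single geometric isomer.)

There are 5 geometric isomers: N3 trans, ONO trans, F trans; N3 cis, ONO cis, F trans; N3 cis, ONO trans, F cis; N3 cis, ONO cis, F cis (chiral); N3 trans, ONO cis, F cis.

5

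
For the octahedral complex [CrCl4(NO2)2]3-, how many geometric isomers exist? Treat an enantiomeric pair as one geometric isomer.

In an octahedral complex each vertex has one trans partner and four cis neighbours.
The distinct arrangements are (2 in all): NO2 trans; NO2 cis.

2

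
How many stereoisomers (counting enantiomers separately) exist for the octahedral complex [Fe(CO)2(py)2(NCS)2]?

In an octahedral complex each vertex has one trans partner and four cis neighbours.
Working through the distinct placements yields 5 geometric isomers: CO trans, py trans, NCS trans; CO trans, py cis, NCS cis; CO cis, py trans, NCS cis; CO cis, py cis, NCS cis (chiral); CO cis, py cis, NCS trans.
One of these lacks any improper symmetry element and so occurs as an enantiomeric pair, giving 5 + 1 = 6 stereoisomers in total.

6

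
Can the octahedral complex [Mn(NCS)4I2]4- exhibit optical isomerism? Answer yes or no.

no

The six octahedral sites form three mutually perpendicular trans pairs.
There are 2 geometric isomers: I trans; I cis.
Each arrangement has an internal mirror plane or centre of symmetry, so none is chiral.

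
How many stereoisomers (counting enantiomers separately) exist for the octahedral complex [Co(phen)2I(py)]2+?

In an octahedral complex each vertex has one trans partner and four cis neighbours.
Each phen is bidentate and must span two cis positions.
There are 2 geometric isomers: I and py mutually cis (chiral); I and py mutually trans.
One of these lacks any improper symmetry element and so occurs as an enantiomeric pair, giving 2 + 1 = 3 stereoisomers in total.

3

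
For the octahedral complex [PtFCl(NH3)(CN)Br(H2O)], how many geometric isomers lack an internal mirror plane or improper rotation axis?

15

The six octahedral sites form three mutually perpendicular trans pairs.
Exhaustive case analysis gives 15 geometric isomers.
Of these, 15 lack any improper symmetry element and so occur as enantiomeric pairs, giving 15 + 15 = 30 stereoisomers in total.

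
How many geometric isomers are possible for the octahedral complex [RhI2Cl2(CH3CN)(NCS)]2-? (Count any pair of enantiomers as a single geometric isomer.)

In an octahedral complex each vertex has one trans partner and four cis neighbours.
Working through the distinct placements yields 6 geometric isomers: I cis, Cl cis (3 arrangements, 2 chiral); I trans, Cl cis; I cis, Cl trans; I trans, Cl trans.

6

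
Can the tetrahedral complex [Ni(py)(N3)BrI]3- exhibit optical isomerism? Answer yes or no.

yes

In a tetrahedral complex all four positions are equivalent and every pair of ligands is adjacent — there is no cis/trans distinction.
Only one geometric arrangement is possible; it has no improper symmetry element, so it exists as a pair of enantiomers (2 stereoisomers).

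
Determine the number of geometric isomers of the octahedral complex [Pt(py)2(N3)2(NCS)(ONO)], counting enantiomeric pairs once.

6

Working through the distinct placements yields 6 geometric isomers: py trans, N3 trans; py cis, N3 trans; py trans, N3 cis; py cis, N3 cis (3 arrangements, 2 chiral).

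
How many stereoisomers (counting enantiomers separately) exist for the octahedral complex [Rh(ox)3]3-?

Each ox is bidentate and must span two cis positions.
Only one geometric arrangement is possible; it has no improper symmetry element, so it exists as a pair of enantiomers (2 stereoisomers).

2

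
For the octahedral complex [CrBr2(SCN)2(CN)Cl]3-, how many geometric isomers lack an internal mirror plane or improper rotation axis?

2

An octahedron has six vertices in three trans pairs; every non-trans pair is cis.
There are 6 geometric isomers: Br trans, SCN trans; Br trans, SCN cis; Br cis, SCN trans; Br cis, SCN cis (3 arrangements, 2 chiral).
Of these, 2 lack any improper symmetry element and so occur as enantiomeric pairs, giving 6 + 2 = 8 stereoisomers in total.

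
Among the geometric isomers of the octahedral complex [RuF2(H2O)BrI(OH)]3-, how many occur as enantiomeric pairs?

6

Placing the ligands in turn and identifying arrangements related by rotation or reflection leaves 9 distinct geometric isomers.
Of these, 6 lack any improper symmetry element and so occur as enantiomeric pairs, giving 9 + 6 = 15 stereoisomers in total.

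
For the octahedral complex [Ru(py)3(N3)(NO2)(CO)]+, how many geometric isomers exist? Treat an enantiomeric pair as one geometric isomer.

4

An octahedron has six vertices in three trans pairs; every non-trans pair is cis.
There are 4 geometric isomers: py mer (3 arrangements); py fac (chiral).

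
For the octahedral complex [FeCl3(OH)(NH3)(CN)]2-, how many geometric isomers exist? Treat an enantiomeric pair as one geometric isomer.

Working through the distinct placements yields 4 geometric isomers: Cl mer (3 arrangements); Cl fac (chiral).

4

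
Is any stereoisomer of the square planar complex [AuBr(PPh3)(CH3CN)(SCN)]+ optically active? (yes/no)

no

In a square planar complex each vertex has one trans partner and two cis neighbours.
The distinct arrangements are (3 in all): (Br/PPh3 trans, CH3CN/SCN trans); (Br/SCN trans, CH3CN/PPh3 trans); (Br/CH3CN trans, PPh3/SCN trans).
Each arrangement has an internal mirror plane or centre of symmetry, so none is chiral.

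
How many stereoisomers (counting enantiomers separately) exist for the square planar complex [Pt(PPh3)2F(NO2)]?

In a square planar complex each vertex has one trans partner and two cis neighbours.
Working through the distinct placements yields 2 geometric isomers: PPh3 cis; PPh3 trans.
Each arrangement has an internal mirror plane or centre of symmetry, so none is chiral.

2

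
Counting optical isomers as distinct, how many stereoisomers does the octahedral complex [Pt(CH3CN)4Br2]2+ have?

An octahedron has six vertices in three trans pairs; every non-trans pair is cis.
Working through the distinct placements yields 2 geometric isomers: Br trans; Br cis.
Each arrangement has an internal mirror plane or centre of symmetry, so none is chiral.

2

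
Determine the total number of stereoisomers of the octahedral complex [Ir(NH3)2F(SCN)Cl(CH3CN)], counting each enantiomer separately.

In an octahedral complex each vertex has one trans partner and four cis neighbours.
Exhaustive case analysis gives 9 geometric isomers.
Of these, 6 lack any improper symmetry element and so occur as enantiomeric pairs, giving 9 + 6 = 15 stereoisomers in total.

15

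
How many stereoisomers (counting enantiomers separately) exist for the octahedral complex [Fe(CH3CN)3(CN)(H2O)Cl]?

There are 4 geometric isomers: CH3CN mer (3 arrangements); CH3CN fac (chiral).
One of these lacks any improper symmetry element and so occurs as an enantiomeric pair, giving 4 + 1 = 5 stereoisomers in total.

5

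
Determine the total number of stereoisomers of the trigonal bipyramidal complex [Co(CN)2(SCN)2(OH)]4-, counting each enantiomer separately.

6

Systematic enumeration (placing each ligand type in turn and discarding arrangements equivalent by rotation or reflection) gives 5 geometric isomers.
One of these lacks any improper symmetry element and so occurs as an enantiomeric pair, giving 5 + 1 = 6 stereoisomers in total.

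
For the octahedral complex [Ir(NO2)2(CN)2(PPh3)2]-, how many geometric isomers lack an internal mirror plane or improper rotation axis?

The six octahedral sites form three mutually perpendicular trans pairs.
The distinct arrangements are (5 in all): NO2 trans, CN trans, PPh3 trans; NO2 cis, CN trans, PPh3 cis; NO2 cis, CN cis, PPh3 trans; NO2 cis, CN cis, PPh3 cis (chiral); NO2 trans, CN cis, PPh3 cis.
One of these lacks any improper symmetry element and so occurs as an enantiomeric pair, giving 5 + 1 = 6 stereoisomers in total.

1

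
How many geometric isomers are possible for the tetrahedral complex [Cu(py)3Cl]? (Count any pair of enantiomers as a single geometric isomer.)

In a tetrahedral complex all four positions are equivalent and every pair of ligands is adjacent — there is no cis/trans distinction.
Only one geometric arrangement is possible.

1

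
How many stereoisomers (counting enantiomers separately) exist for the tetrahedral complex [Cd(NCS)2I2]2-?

All four vertices of a tetrahedron are equivalent and mutually adjacent, so cis/trans isomerism cannot arise.
Only one geometric arrangement is possible.

1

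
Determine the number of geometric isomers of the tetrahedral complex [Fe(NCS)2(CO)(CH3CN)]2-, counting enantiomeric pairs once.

1

In a tetrahedral complex all four positions are equivalent and every pair of ligands is adjacent — there is no cis/trans distinction.
Only one geometric arrangement is possible.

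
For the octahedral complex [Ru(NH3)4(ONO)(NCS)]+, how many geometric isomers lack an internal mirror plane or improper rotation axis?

There are 2 geometric isomers: ONO and NCS mutually cis; ONO and NCS mutually trans.
Each arrangement has an internal mirror plane or centre of symmetry, so none is chiral.

0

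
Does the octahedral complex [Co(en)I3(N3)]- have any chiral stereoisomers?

no

An octahedron has six vertices in three trans pairs; every non-trans pair is cis.
Each en is bidentate and must span two cis positions.
Systematic placement gives 2 geometric isomers: I mer; I fac.
Each arrangement has an internal mirror plane or centre of symmetry, so none is chiral.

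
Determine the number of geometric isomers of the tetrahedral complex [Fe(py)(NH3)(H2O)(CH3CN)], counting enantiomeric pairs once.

In a tetrahedral complex all four positions are equivalent and every pair of ligands is adjacent — there is no cis/trans distinction.
Only one geometric arrangement is possible; it has no improper symmetry element, so it exists as a pair of enantiomers (2 stereoisomers).

1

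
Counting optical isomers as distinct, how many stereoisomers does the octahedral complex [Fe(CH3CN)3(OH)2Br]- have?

Working through the distinct placements yields 3 geometric isomers: CH3CN mer, OH trans; CH3CN fac, OH cis; CH3CN mer, OH cis.
Each arrangement has an internal mirror plane or centre of symmetry, so none is chiral.

3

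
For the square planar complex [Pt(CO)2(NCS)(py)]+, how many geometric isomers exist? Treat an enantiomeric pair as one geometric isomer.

In a square planar complex each vertex has one trans partner and two cis neighbours.
The distinct arrangements are (2 in all): CO cis; CO trans.

2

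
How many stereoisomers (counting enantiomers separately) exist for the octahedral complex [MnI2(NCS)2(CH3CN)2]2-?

An octahedron has six vertices in three trans pairs; every non-trans pair is cis.
There are 5 geometric isomers: I trans, NCS trans, CH3CN trans; I cis, NCS cis, CH3CN trans; I cis, NCS trans, CH3CN cis; I cis, NCS cis, CH3CN cis (chiral); I trans, NCS cis, CH3CN cis.
One of these lacks any improper symmetry element and so occurs as an enantiomeric pair, giving 5 + 1 = 6 stereoisomers in total.

6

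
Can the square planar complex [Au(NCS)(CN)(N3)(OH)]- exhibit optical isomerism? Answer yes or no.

no

Working through the distinct placements yields 3 geometric isomers: (CN/NCS trans, N3/OH trans); (CN/OH trans, N3/NCS trans); (CN/N3 trans, NCS/OH trans).
Each arrangement has an internal mirror plane or centre of symmetry, so none is chiral.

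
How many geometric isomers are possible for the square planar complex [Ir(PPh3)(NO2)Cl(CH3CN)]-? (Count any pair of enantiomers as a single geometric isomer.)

3

A square has two trans pairs of vertices; adjacent vertices are cis.
The distinct arrangements are (3 in all): (CH3CN/NO2 trans, Cl/PPh3 trans); (CH3CN/PPh3 trans, Cl/NO2 trans); (CH3CN/Cl trans, NO2/PPh3 trans).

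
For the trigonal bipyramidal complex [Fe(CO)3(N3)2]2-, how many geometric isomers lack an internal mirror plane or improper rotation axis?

0

A trigonal bipyramid has two axial and three equatorial sites, which are chemically inequivalent.
There are 3 geometric isomers: N3 both equatorial; N3 one axial, one equatorial; N3 both axial.
Each arrangement has an internal mirror plane or centre of symmetry, so none is chiral.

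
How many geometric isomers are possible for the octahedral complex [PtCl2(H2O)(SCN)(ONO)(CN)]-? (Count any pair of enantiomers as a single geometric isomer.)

Placing the ligands in turn and identifying arrangements related by rotation or reflection leaves 9 distinct geometric isomers.

9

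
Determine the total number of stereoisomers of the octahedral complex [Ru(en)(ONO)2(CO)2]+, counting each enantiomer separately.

4

The six octahedral sites form three mutually perpendicular trans pairs.
Each en is bidentate and must span two cis positions.
The distinct arrangements are (3 in all): ONO cis, CO trans; ONO cis, CO cis (chiral); ONO trans, CO cis.
One of these lacks any improper symmetry element and so occurs as an enantiomeric pair, giving 3 + 1 = 4 stereoisomers in total.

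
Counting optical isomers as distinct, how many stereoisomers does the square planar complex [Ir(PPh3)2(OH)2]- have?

In a square planar complex each vertex has one trans partner and two cis neighbours.
There are 2 geometric isomers: PPh3 cis; PPh3 trans.
Each arrangement has an internal mirror plane or centre of symmetry, so none is chiral.

2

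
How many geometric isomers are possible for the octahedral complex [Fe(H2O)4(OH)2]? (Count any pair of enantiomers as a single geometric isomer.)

In an octahedral complex each vertex has one trans partner and four cis neighbours.
Systematic placement gives 2 geometric isomers: OH trans; OH cis.

2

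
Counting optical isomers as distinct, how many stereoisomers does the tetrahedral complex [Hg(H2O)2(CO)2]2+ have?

In a tetrahedral complex all four positions are equivalent and every pair of ligands is adjacent — there is no cis/trans distinction.
Only one geometric arrangement is possible.

1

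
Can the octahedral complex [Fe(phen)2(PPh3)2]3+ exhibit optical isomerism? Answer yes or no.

yes

In an octahedral complex each vertex has one trans partner and four cis neighbours.
Each phen is bidentate and must span two cis positions.
Systematic placement gives 2 geometric isomers: PPh3 trans; PPh3 cis (chiral).
One of these lacks any improper symmetry element and so occurs as an enantiomeric pair, giving 2 + 1 = 3 stereoisomers in total.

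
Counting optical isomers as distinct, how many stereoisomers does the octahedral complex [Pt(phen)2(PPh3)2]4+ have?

Each phen is bidentate and must span two cis positions.
The distinct arrangements are (2 in all): PPh3 trans; PPh3 cis (chiral).
One of these lacks any improper symmetry element and so occurs as an enantiomeric pair, giving 2 + 1 = 3 stereoisomers in total.

3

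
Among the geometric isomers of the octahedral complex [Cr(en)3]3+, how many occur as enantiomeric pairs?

Each en is bidentate and must span two cis positions.
Only one geometric arrangement is possible; it has no improper symmetry element, so it exists as a pair of enantiomers (2 stereoisomers).

1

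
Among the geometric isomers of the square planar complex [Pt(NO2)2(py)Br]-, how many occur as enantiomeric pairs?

Working through the distinct placements yields 2 geometric isomers: NO2 cis; NO2 trans.
Each arrangement has an internal mirror plane or centre of symmetry, so none is chiral.

0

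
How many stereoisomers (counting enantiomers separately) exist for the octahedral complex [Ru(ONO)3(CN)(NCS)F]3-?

The six octahedral sites form three mutually perpendicular trans pairs.
There are 4 geometric isomers: ONO mer (3 arrangements); ONO fac (chiral).
One of these lacks any improper symmetry element and so occurs as an enantiomeric pair, giving 4 + 1 = 5 stereoisomers in total.

5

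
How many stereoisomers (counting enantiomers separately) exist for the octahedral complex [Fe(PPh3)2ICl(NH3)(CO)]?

An octahedron has six vertices in three trans pairs; every non-trans pair is cis.
Exhaustive case analysis gives 9 geometric isomers.
Of these, 6 lack any improper symmetry element and so occur as enantiomeric pairs, giving 9 + 6 = 15 stereoisomers in total.

15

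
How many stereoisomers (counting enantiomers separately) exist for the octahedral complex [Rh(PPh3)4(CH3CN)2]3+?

2

Working through the distinct placements yields 2 geometric isomers: CH3CN trans; CH3CN cis.
Each arrangement has an internal mirror plane or centre of symmetry, so none is chiral.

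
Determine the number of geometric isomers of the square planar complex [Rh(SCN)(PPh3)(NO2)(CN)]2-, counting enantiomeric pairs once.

3

A square has two trans pairs of vertices; adjacent vertices are cis.
There are 3 geometric isomers: (CN/PPh3 trans, NO2/SCN trans); (CN/SCN trans, NO2/PPh3 trans); (CN/NO2 trans, PPh3/SCN trans).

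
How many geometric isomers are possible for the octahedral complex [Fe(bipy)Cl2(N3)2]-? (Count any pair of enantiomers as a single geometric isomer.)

3

Each bipy is bidentate and must span two cis positions.
The distinct arrangements are (3 in all): Cl trans, N3 cis; Cl cis, N3 cis (chiral); Cl cis, N3 trans.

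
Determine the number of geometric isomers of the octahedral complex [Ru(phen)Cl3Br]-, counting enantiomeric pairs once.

An octahedron has six vertices in three trans pairs; every non-trans pair is cis.
Each phen is bidentate and must span two cis positions.
There are 2 geometric isomers: Cl fac; Cl mer.

2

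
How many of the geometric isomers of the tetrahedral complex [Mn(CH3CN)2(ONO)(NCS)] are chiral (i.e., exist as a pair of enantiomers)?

In a tetrahedral complex all four positions are equivalent and every pair of ligands is adjacent — there is no cis/trans distinction.
Only one geometric arrangement is possible.

0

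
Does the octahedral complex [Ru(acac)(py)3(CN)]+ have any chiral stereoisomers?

Each acac is bidentate and must span two cis positions.
The distinct arrangements are (2 in all): py mer; py fac.
Each arrangement has an internal mirror plane or centre of symmetry, so none is chiral.

no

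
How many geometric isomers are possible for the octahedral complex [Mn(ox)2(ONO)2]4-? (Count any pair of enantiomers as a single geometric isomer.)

2

The six octahedral sites form three mutually perpendicular trans pairs.
Each ox is bidentate and must span two cis positions.
There are 2 geometric isomers: ONO trans; ONO cis (chiral).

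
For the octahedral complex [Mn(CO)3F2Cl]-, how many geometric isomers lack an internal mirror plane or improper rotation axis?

0

Working through the distinct placements yields 3 geometric isomers: CO mer, F trans; CO mer, F cis; CO fac, F cis.
Each arrangement has an internal mirror plane or centre of symmetry, so none is chiral.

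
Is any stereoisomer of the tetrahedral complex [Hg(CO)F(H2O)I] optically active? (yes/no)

yes

Only one geometric arrangement is possible; it has no improper symmetry element, so it exists as a pair of enantiomers (2 stereoisomers).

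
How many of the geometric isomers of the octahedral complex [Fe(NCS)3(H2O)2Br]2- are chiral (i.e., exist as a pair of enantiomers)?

0

In an octahedral complex each vertex has one trans partner and four cis neighbours.
Systematic placement gives 3 geometric isomers: NCS mer, H2O cis; NCS mer, H2O trans; NCS fac, H2O cis.
Each arrangement has an internal mirror plane or centre of symmetry, so none is chiral.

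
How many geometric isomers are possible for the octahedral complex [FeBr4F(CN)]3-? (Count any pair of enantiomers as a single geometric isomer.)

2

The six octahedral sites form three mutually perpendicular trans pairs.
Working through the distinct placements yields 2 geometric isomers: F and CN mutually trans; F and CN mutually cis.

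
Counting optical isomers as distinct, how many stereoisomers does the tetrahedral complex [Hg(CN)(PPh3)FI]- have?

2

All four vertices of a tetrahedron are equivalent and mutually adjacent, so cis/trans isomerism cannot arise.
Only one geometric arrangement is possible; it has no improper symmetry element, so it exists as a pair of enantiomers (2 stereoisomers).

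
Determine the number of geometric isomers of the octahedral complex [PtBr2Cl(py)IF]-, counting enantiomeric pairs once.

9

An octahedron has six vertices in three trans pairs; every non-trans pair is cis.
Exhaustive case analysis gives 9 geometric isomers.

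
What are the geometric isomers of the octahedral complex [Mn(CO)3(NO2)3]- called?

fac and mer

An octahedron has six vertices in three trans pairs; every non-trans pair is cis.
The distinct arrangements are (2 in all): CO mer; CO fac.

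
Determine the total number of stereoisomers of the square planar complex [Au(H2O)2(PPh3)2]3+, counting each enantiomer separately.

2

A square has two trans pairs of vertices; adjacent vertices are cis.
The distinct arrangements are (2 in all): H2O cis; H2O trans.
Each arrangement has an internal mirror plane or centre of symmetry, so none is chiral.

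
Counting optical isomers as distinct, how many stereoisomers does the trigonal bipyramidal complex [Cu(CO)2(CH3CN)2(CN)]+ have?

6

A trigonal bipyramid has two axial and three equatorial sites, which are chemically inequivalent.
Systematic enumeration (placing each ligand type in turn and discarding arrangements equivalent by rotation or reflection) gives 5 geometric isomers.
One of these lacks any improper symmetry element and so occurs as an enantiomeric pair, giving 5 + 1 = 6 stereoisomers in total.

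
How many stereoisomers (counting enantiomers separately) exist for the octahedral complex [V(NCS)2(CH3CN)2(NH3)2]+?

6

An octahedron has six vertices in three trans pairs; every non-trans pair is cis.
Working through the distinct placements yields 5 geometric isomers: NCS trans, CH3CN trans, NH3 trans; NCS cis, CH3CN trans, NH3 cis; NCS cis, CH3CN cis, NH3 trans; NCS cis, CH3CN cis, NH3 cis (chiral); NCS trans, CH3CN cis, NH3 cis.
One of these lacks any improper symmetry element and so occurs as an enantiomeric pair, giving 5 + 1 = 6 stereoisomers in total.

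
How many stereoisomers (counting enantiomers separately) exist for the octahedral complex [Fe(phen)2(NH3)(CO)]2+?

3

In an octahedral complex each vertex has one trans partner and four cis neighbours.
Each phen is bidentate and must span two cis positions.
Systematic placement gives 2 geometric isomers: NH3 and CO mutually trans; NH3 and CO mutually cis (chiral).
One of these lacks any improper symmetry element and so occurs as an enantiomeric pair, giving 2 + 1 = 3 stereoisomers in total.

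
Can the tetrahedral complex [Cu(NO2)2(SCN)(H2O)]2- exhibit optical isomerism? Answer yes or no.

no

In a tetrahedral complex all four positions are equivalent and every pair of ligands is adjacent — there is no cis/trans distinction.
Only one geometric arrangement is possible.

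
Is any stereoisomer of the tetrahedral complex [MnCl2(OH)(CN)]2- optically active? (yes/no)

no

Only one geometric arrangement is possible.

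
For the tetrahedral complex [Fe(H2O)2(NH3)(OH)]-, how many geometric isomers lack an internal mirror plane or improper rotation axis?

In a tetrahedral complex all four positions are equivalent and every pair of ligands is adjacent — there is no cis/trans distinction.
Only one geometric arrangement is possible.

0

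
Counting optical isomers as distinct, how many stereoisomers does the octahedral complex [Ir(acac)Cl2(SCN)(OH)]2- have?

The six octahedral sites form three mutually perpendicular trans pairs.
Each acac is bidentate and must span two cis positions.
Working through the distinct placements yields 4 geometric isomers: Cl trans; Cl cis (3 arrangements, 2 chiral).
Of these, 2 lack any improper symmetry element and so occur as enantiomeric pairs, giving 4 + 2 = 6 stereoisomers in total.

6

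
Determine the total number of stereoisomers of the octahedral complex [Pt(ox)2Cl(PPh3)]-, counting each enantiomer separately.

Each ox is bidentate and must span two cis positions.
Systematic placement gives 2 geometric isomers: Cl and PPh3 mutually trans; Cl and PPh3 mutually cis (chiral).
One of these lacks any improper symmetry element and so occurs as an enantiomeric pair, giving 2 + 1 = 3 stereoisomers in total.

3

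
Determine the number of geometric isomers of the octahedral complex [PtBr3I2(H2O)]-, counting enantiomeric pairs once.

Systematic placement gives 3 geometric isomers: Br mer, I trans; Br mer, I cis; Br fac, I cis.

3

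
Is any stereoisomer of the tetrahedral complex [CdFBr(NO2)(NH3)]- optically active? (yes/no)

All four vertices of a tetrahedron are equivalent and mutually adjacent, so cis/trans isomerism cannot arise.
Only one geometric arrangement is possible; it has no improper symmetry element, so it exists as a pair of enantiomers (2 stereoisomers).

yes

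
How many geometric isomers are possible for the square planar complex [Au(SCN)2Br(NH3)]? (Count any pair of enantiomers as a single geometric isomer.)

2

A square has two trans pairs of vertices; adjacent vertices are cis.
The distinct arrangements are (2 in all): SCN cis; SCN trans.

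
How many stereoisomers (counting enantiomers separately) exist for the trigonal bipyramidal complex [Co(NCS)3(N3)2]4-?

Working through the distinct placements yields 3 geometric isomers: N3 both axial; N3 one axial, one equatorial; N3 both equatorial.
Each arrangement has an internal mirror plane or centre of symmetry, so none is chiral.

3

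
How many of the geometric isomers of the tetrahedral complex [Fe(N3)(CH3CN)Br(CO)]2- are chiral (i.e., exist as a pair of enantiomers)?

1

In a tetrahedral complex all four positions are equivalent and every pair of ligands is adjacent — there is no cis/trans distinction.
Only one geometric arrangement is possible; it has no improper symmetry element, so it exists as a pair of enantiomers (2 stereoisomers).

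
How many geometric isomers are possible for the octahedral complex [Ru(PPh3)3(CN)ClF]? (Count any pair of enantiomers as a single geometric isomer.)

In an octahedral complex each vertex has one trans partner and four cis neighbours.
There are 4 geometric isomers: PPh3 mer (3 arrangements); PPh3 fac (chiral).

4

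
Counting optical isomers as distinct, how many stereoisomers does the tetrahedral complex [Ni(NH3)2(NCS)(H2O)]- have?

1

Only one geometric arrangement is possible.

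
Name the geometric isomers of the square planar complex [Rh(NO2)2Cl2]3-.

cis and trans

A square has two trans pairs of vertices; adjacent vertices are cis.
Working through the distinct placements yields 2 geometric isomers: NO2 cis; NO2 trans.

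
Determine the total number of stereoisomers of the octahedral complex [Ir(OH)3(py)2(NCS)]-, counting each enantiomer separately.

3

The six octahedral sites form three mutually perpendicular trans pairs.
The distinct arrangements are (3 in all): OH mer, py trans; OH fac, py cis; OH mer, py cis.
Each arrangement has an internal mirror plane or centre of symmetry, so none is chiral.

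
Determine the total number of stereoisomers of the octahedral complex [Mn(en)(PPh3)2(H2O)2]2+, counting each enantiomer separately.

4

An octahedron has six vertices in three trans pairs; every non-trans pair is cis.
Each en is bidentate and must span two cis positions.
Systematic placement gives 3 geometric isomers: PPh3 cis, H2O trans; PPh3 cis, H2O cis (chiral); PPh3 trans, H2O cis.
One of these lacks any improper symmetry element and so occurs as an enantiomeric pair, giving 3 + 1 = 4 stereoisomers in total.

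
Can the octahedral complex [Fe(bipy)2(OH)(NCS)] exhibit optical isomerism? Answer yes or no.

yes

The six octahedral sites form three mutually perpendicular trans pairs.
Each bipy is bidentate and must span two cis positions.
The distinct arrangements are (2 in all): OH and NCS mutually trans; OH and NCS mutually cis (chiral).
One of these lacks any improper symmetry element and so occurs as an enantiomeric pair, giving 2 + 1 = 3 stereoisomers in total.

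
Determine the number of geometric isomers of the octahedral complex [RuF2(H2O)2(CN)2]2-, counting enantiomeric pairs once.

5

Working through the distinct placements yields 5 geometric isomers: F trans, H2O trans, CN trans; F cis, H2O cis, CN trans; F cis, H2O trans, CN cis; F cis, H2O cis, CN cis (chiral); F trans, H2O cis, CN cis.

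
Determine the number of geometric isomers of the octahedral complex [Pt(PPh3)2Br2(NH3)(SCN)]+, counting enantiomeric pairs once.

An octahedron has six vertices in three trans pairs; every non-trans pair is cis.
Systematic placement gives 6 geometric isomers: PPh3 cis, Br trans; PPh3 trans, Br trans; PPh3 cis, Br cis (3 arrangements, 2 chiral); PPh3 trans, Br cis.

6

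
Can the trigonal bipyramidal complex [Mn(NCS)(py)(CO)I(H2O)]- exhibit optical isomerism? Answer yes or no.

yes

A trigonal bipyramid has two axial and three equatorial sites, which are chemically inequivalent.
Exhaustive case analysis gives 10 geometric isomers.
Of these, 10 lack any improper symmetry element and so occur as enantiomeric pairs, giving 10 + 10 = 20 stereoisomers in total.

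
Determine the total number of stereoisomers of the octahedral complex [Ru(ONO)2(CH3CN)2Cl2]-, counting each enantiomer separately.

An octahedron has six vertices in three trans pairs; every non-trans pair is cis.
Systematic placement gives 5 geometric isomers: ONO trans, CH3CN trans, Cl trans; ONO cis, CH3CN trans, Cl cis; ONO trans, CH3CN cis, Cl cis; ONO cis, CH3CN cis, Cl cis (chiral); ONO cis, CH3CN cis, Cl trans.
One of these lacks any improper symmetry element and so occurs as an enantiomeric pair, giving 5 + 1 = 6 stereoisomers in total.

6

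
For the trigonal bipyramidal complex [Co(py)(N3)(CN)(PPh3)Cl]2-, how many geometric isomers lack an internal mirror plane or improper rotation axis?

Exhaustive case analysis gives 10 geometric isomers.
Of these, 10 lack any improper symmetry element and so occur as enantiomeric pairs, giving 10 + 10 = 20 stereoisomers in total.

10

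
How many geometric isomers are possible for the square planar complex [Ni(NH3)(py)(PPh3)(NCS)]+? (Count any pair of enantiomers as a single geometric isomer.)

A square has two trans pairs of vertices; adjacent vertices are cis.
Systematic placement gives 3 geometric isomers: (NCS/PPh3 trans, NH3/py trans); (NCS/py trans, NH3/PPh3 trans); (NCS/NH3 trans, PPh3/py trans).

3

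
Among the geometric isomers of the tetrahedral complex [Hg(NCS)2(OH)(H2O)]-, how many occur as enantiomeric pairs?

0

In a tetrahedral complex all four positions are equivalent and every pair of ligands is adjacent — there is no cis/trans distinction.
Only one geometric arrangement is possible.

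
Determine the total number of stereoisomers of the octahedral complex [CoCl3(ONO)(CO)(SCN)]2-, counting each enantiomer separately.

In an octahedral complex each vertex has one trans partner and four cis neighbours.
Systematic placement gives 4 geometric isomers: Cl mer (3 arrangements); Cl fac (chiral).
One of these lacks any improper symmetry element and so occurs as an enantiomeric pair, giving 4 + 1 = 5 stereoisomers in total.

5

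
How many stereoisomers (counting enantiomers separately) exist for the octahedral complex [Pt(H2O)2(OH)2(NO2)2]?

6

There are 5 geometric isomers: H2O trans, OH trans, NO2 trans; H2O trans, OH cis, NO2 cis; H2O cis, OH trans, NO2 cis; H2O cis, OH cis, NO2 cis (chiral); H2O cis, OH cis, NO2 trans.
One of these lacks any improper symmetry element and so occurs as an enantiomeric pair, giving 5 + 1 = 6 stereoisomers in total.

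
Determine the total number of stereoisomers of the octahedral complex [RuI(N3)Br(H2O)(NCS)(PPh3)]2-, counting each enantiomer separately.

30

The six octahedral sites form three mutually perpendicular trans pairs.
Placing the ligands in turn and identifying arrangements related by rotation or reflection leaves 15 distinct geometric isomers.
Of these, 15 lack any improper symmetry element and so occur as enantiomeric pairs, giving 15 + 15 = 30 stereoisomers in total.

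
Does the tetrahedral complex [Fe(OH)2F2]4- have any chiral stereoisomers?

no

Only one geometric arrangement is possible.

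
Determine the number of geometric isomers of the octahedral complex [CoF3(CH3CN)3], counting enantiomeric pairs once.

2

The distinct arrangements are (2 in all): F mer; F fac.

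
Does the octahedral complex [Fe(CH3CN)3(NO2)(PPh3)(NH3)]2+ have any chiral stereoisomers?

yes

An octahedron has six vertices in three trans pairs; every non-trans pair is cis.
Working through the distinct placements yields 4 geometric isomers: CH3CN mer (3 arrangements); CH3CN fac (chiral).
One of these lacks any improper symmetry element and so occurs as an enantiomeric pair, giving 4 + 1 = 5 stereoisomers in total.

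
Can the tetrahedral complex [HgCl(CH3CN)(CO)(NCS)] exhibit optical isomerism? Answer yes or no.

Only one geometric arrangement is possible; it has no improper symmetry element, so it exists as a pair of enantiomers (2 stereoisomers).

yes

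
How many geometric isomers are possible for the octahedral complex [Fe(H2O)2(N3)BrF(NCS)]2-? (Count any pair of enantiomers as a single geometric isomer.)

9

Exhaustive case analysis gives 9 geometric isomers.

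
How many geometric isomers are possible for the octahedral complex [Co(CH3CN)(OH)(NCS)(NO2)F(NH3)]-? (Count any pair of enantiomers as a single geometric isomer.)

An octahedron has six vertices in three trans pairs; every non-trans pair is cis.
Exhaustive case analysis gives 15 geometric isomers.

15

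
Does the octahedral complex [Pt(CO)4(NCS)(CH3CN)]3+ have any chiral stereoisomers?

Systematic placement gives 2 geometric isomers: NCS and CH3CN mutually cis; NCS and CH3CN mutually trans.
Each arrangement has an internal mirror plane or centre of symmetry, so none is chiral.

no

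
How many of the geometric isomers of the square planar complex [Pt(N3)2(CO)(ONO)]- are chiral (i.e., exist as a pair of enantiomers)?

In a square planar complex each vertex has one trans partner and two cis neighbours.
The distinct arrangements are (2 in all): N3 cis; N3 trans.
Each arrangement has an internal mirror plane or centre of symmetry, so none is chiral.

0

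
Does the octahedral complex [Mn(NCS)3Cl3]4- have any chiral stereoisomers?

The six octahedral sites form three mutually perpendicular trans pairs.
The distinct arrangements are (2 in all): NCS mer; NCS fac.
Each arrangement has an internal mirror plane or centre of symmetry, so none is chiral.

no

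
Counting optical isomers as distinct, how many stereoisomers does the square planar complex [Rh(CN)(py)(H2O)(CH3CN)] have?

In a square planar complex each vertex has one trans partner and two cis neighbours.
Systematic placement gives 3 geometric isomers: (CH3CN/H2O trans, CN/py trans); (CH3CN/py trans, CN/H2O trans); (CH3CN/CN trans, H2O/py trans).
Each arrangement has an internal mirror plane or centre of symmetry, so none is chiral.

3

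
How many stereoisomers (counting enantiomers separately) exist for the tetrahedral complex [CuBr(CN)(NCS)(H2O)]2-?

All four vertices of a tetrahedron are equivalent and mutually adjacent, so cis/trans isomerism cannot arise.
Only one geometric arrangement is possible; it has no improper symmetry element, so it exists as a pair of enantiomers (2 stereoisomers).

2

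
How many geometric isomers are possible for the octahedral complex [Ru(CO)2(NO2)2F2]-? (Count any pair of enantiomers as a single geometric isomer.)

5

The six octahedral sites form three mutually perpendicular trans pairs.
Systematic placement gives 5 geometric isomers: CO trans, NO2 trans, F trans; CO trans, NO2 cis, F cis; CO cis, NO2 trans, F cis; CO cis, NO2 cis, F cis (chiral); CO cis, NO2 cis, F trans.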